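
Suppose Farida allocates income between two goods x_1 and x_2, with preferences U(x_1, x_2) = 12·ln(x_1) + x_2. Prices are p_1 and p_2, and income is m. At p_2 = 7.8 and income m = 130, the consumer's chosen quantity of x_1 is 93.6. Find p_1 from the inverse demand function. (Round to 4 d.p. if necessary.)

p_1 = 1

MU_x_1 = 12/x_1, MU_x_2 = 1. Tangency: 12/x_1 = p_1/p_2.
So x_1*(p_1,p_2) = 12·p_2/p_1, independent of income; and x_2* = (m − 12·p_2)/p_2.
Set x_1* = 93.6 in the demand function and solve for p_1: p_1 = 1.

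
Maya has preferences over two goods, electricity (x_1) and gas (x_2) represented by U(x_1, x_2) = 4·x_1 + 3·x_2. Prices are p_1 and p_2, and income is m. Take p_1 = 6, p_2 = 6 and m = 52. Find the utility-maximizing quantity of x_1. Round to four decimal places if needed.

Linear utility — the consumer picks whichever good has higher MU/price: 4/6 = 0.6667 vs 3/6 = 0.5.
x_1 gives more utility per dollar, so spend all income on x_1: x_1* = m/p_1, x_2* = 0.
Numerically: x_1* = 8.6667, x_2* = 0.

x_1* = 8.6667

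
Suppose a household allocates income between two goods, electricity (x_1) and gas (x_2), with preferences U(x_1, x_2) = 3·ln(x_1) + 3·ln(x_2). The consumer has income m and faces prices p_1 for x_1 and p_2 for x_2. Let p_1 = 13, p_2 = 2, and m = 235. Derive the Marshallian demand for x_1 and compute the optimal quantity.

x_1* = 9.0385

Tangency: MRS = x_2/x_1 = p_1/p_2.
So 3·p_2·x_2 = 3·p_1·x_1; combined with the budget, a share 0.5 of income goes to x_1.
Demand: x_1*(p_1,p_2,m) = 0.5·m/p_1 and x_2* = 0.5·m/p_2.
At p_1=13, p_2=2, m=235: x_1* = 0.5·235/13 = 9.0385.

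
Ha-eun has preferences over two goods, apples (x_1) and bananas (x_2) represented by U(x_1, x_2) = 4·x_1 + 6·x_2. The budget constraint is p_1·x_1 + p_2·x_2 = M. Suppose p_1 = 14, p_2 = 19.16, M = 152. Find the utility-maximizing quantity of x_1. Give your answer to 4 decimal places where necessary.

x_1* = 0

Perfect substitutes: compare marginal utility per dollar. 4/p_1 vs 6/p_2 → 0.2857 vs 0.3132.
x_2 gives more utility per dollar, so spend all income on x_2: x_2* = M/p_2, x_1* = 0.
Numerically: x_1* = 0, x_2* = 7.9332.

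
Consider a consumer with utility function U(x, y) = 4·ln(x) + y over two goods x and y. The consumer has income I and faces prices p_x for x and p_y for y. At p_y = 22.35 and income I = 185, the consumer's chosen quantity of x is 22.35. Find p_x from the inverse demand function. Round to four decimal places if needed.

Set MRS = p_x/p_y: (4/x)/1 = p_x/p_y.
So x*(p_x,p_y) = 4·p_y/p_x, independent of income; and y* = (I − 4·p_y)/p_y.
Set x* = 22.35 in the demand function and solve for p_x: p_x = 4.

p_x = 4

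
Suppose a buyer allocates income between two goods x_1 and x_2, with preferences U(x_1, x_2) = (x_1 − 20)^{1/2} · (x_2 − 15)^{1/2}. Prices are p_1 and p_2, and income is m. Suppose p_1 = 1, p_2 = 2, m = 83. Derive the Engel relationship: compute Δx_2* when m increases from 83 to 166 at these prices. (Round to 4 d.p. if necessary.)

Let x_1' = x_1−20, x_2' = x_2−15. MRS = x_2'/x_1' = p_1/p_2.
Substituting into the budget: x_1* = 20 + 0.5·(m − 20·p_1 − 15·p_2)/p_1, and x_2* = 15 + 0.5·(…)/p_2.
Discretionary income = 83 − 20·1 − 15·2 = 33; x_2* = 15 + 0.5·33/2 = 23.25.
At m' = 166: x_2* = 44. Change: 44 − 23.25 = 20.75.

Δx_2* = 20.75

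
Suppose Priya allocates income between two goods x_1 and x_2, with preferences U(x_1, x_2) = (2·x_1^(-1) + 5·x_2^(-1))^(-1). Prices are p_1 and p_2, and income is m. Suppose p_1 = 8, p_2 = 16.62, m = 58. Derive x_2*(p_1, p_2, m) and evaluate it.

x_2* = 2.4255

Numerically x_2/x_1 = 1.096982, so x_1* = 58/(8 + 16.62·1.096982) = 2.2111 and x_2* = 1.096982·2.2111 = 2.4255.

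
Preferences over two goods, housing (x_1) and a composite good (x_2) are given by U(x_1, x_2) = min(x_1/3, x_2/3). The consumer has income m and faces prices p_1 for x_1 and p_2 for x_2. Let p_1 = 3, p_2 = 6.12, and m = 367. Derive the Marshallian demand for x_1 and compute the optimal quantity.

x_1* = 40.2412

Demand: x_1*(p_1,p_2,m) = 3·m/(3·p_1 + 3·p_2), x_2* = 3·m/(3·p_1 + 3·p_2).
Here 3·3 + 3·6.12 = 27.36, giving x_1* = 40.2412.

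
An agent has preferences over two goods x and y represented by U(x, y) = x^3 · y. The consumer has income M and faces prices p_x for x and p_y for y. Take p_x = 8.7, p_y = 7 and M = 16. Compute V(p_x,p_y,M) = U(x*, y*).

MU_x/MU_y = (3·y)/(x); tangency sets this equal to p_x/p_y.
So 3·p_y·y = p_x·x; combined with the budget, a share 0.75 of income goes to x.
Demand: x*(p_x,p_y,M) = 0.75·M/p_x and y* = 0.25·M/p_y.
At p_x=8.7, p_y=7, M=16: x* = 0.75·16/8.7 = 1.3793, y* = 0.5714.
Utility at the optimum: U(1.3793, 0.5714) = 1.4995.

V = 1.4995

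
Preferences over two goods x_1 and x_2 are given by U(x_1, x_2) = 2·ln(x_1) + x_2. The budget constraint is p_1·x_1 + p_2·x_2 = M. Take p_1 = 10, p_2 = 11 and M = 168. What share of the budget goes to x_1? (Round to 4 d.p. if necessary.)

Set MRS = p_1/p_2: (2/x_1)/1 = p_1/p_2.
So x_1*(p_1,p_2) = 2·p_2/p_1, independent of income; and x_2* = (M − 2·p_2)/p_2.
At the given prices: x_1* = 2·11/10 = 2.2, and x_2* = 13.2727.
Expenditure on x_1: 10·2.2 = 22; share = 0.131.

share on x_1 = 0.131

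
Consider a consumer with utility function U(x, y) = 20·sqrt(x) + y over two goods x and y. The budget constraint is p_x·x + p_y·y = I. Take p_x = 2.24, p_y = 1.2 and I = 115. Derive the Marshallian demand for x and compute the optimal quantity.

x* = 28.699

Utility is quasi-linear in y; the FOC for x is 10/√x = p_x/p_y.
Solve: √x = 10·p_y/p_x, so x*(p_x,p_y) = (10·p_y/p_x)², and y* = (I − p_x·x*)/p_y.
Plugging in: x* = (10·1.2/2.24)² = 28.699.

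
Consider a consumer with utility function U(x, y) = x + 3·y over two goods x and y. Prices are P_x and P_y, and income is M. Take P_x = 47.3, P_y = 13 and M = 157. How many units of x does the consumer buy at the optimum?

Perfect substitutes: compare marginal utility per dollar. 1/P_x vs 3/P_y → 0.0211 vs 0.2308.
y gives more utility per dollar, so spend all income on y: y* = M/P_y, x* = 0.
Numerically: x* = 0, y* = 12.0769.

x* = 0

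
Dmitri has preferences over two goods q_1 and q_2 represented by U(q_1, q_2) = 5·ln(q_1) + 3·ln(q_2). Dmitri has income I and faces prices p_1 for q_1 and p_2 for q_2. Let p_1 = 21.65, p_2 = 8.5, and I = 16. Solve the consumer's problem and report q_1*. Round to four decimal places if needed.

q_1* = 0.4619

MU_q_1/MU_q_2 = (5·q_2)/(3·q_1); tangency sets this equal to p_1/p_2.
So 5·p_2·q_2 = 3·p_1·q_1; combined with the budget, a share 0.625 of income goes to q_1.
Demand: q_1*(p_1,p_2,I) = 0.625·I/p_1 and q_2* = 0.375·I/p_2.
At p_1=21.65, p_2=8.5, I=16: q_1* = 0.625·16/21.65 = 0.4619.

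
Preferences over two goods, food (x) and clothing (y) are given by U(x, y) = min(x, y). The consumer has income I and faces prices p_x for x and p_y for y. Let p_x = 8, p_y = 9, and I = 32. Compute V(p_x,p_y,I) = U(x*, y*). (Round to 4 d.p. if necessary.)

V = 1.8824

Leontief preferences: the optimum is at the kink where x/1 = y/1, i.e. y = x.
Budget: p_x·x + p_y·x = I, so (p_x + p_y)·x = I.
Demand: x*(p_x,p_y,I) = I/(p_x + p_y), y* = I/(p_x + p_y).
Here 8 + 9 = 17, giving x* = 1.8824 and y* = 1.8824.
Utility at the optimum: U(1.8824, 1.8824) = 1.8824.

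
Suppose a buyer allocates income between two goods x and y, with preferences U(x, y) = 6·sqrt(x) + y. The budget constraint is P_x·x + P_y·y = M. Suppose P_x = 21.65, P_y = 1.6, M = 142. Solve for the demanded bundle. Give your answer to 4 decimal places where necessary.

x* = 0.0492, y* = 88.0849

Plugging in: x* = (3·1.6/21.65)² = 0.0492, y* = 88.0849.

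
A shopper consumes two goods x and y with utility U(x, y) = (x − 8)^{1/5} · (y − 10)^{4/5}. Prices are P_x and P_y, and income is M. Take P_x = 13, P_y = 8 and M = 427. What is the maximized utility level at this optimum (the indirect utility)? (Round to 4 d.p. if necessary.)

V = 16.7118

MRS = (1/4)·(y−10)/(x−8). Tangency with P_x/P_y gives y−10 = 4·(P_x/P_y)·(x−8).
Substituting into the budget: x* = 8 + 0.2·(M − 8·P_x − 10·P_y)/P_x, and y* = 10 + 0.8·(…)/P_y.
Discretionary income = 427 − 8·13 − 10·8 = 243; x* = 8 + 0.2·243/13 = 11.7385; y* = 10 + 0.8·243/8 = 34.3.
Utility at the optimum: U(11.7385, 34.3) = 16.7118.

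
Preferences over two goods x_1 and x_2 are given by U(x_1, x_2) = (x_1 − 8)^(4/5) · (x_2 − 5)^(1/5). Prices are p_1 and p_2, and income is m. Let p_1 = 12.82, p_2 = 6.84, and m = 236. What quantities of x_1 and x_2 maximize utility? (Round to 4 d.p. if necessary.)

x_1* = 14.1928, x_2* = 7.9018

Substituting into the budget: x_1* = 8 + 0.8·(m − 8·p_1 − 5·p_2)/p_1, and x_2* = 5 + 0.2·(…)/p_2.
Discretionary income = 236 − 8·12.82 − 5·6.84 = 99.24; x_1* = 8 + 0.8·99.24/12.82 = 14.1928; x_2* = 5 + 0.2·99.24/6.84 = 7.9018.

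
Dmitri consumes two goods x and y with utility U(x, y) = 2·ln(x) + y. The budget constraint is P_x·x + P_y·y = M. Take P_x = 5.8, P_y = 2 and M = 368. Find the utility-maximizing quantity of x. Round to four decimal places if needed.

x* = 0.6897

Set MRS = P_x/P_y: (2/x)/1 = P_x/P_y.
So x*(P_x,P_y) = 2·P_y/P_x, independent of income; and y* = (M − 2·P_y)/P_y.
At the given prices: x* = 2·2/5.8 = 0.6897.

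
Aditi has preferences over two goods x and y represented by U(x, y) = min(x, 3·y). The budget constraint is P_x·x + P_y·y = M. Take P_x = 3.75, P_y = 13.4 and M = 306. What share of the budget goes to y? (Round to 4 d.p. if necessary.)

share on y = 0.5436

With perfect complements, no substitution: consume in ratio x:y = 3:1.
Budget: P_x·x + P_y·(1/3)·x = M, so (3·P_x + P_y)·x = 3·M.
Demand: x*(P_x,P_y,M) = 3·M/(3·P_x + P_y), y* = M/(3·P_x + P_y).
Here 3·3.75 + 13.4 = 24.65, giving x* = 37.2414 and y* = 12.4138.
Expenditure on y: 13.4·12.4138 = 166.3448; share = 0.5436.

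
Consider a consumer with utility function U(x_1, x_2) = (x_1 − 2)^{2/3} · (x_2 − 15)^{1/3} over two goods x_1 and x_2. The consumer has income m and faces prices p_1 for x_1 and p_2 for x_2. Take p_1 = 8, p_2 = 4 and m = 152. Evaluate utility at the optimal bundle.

This is Cobb-Douglas in (x_1−2, x_2−15): tangency gives 2/3·p_2·(x_2−15) = 1/3·p_1·(x_1−2).
Substituting into the budget: x_1* = 2 + 2/3·(m − 2·p_1 − 15·p_2)/p_1, and x_2* = 15 + 1/3·(…)/p_2.
Discretionary income = 152 − 2·8 − 15·4 = 76; x_1* = 2 + 2/3·76/8 = 8.3333; x_2* = 15 + 1/3·76/4 = 21.3333.
Utility at the optimum: U(8.3333, 21.3333) = 6.3333.

V = 6.3333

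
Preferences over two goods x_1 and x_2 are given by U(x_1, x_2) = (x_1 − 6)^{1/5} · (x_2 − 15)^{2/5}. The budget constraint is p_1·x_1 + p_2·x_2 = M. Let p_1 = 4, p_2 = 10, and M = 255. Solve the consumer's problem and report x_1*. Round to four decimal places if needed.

Substituting into the budget: x_1* = 6 + 1/3·(M − 6·p_1 − 15·p_2)/p_1, and x_2* = 15 + 2/3·(…)/p_2.
Discretionary income = 255 − 6·4 − 15·10 = 81; x_1* = 6 + 1/3·81/4 = 12.75.

x_1* = 12.75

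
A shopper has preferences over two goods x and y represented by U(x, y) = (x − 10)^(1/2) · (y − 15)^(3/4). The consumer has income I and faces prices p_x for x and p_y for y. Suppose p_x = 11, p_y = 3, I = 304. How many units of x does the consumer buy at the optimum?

This is Cobb-Douglas in (x−10, y−15): tangency gives 0.5·p_y·(y−15) = 0.75·p_x·(x−10).
Substituting into the budget: x* = 10 + 0.4·(I − 10·p_x − 15·p_y)/p_x, and y* = 15 + 0.6·(…)/p_y.
Discretionary income = 304 − 10·11 − 15·3 = 149; x* = 10 + 0.4·149/11 = 15.4182.

x* = 15.4182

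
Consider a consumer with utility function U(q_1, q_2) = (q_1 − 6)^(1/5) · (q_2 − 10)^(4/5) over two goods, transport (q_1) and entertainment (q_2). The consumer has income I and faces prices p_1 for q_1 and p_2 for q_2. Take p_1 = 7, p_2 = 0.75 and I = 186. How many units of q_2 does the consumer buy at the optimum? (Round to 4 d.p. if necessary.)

Discretionary income = 186 − 6·7 − 10·0.75 = 136.5; q_2* = 10 + 0.8·136.5/0.75 = 155.6.

q_2* = 155.6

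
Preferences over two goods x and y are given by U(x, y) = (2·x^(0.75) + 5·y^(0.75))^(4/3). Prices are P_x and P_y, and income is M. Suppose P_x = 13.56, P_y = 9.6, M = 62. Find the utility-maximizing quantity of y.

From the CES first-order condition, (2/5)·(y/x)^(0.25) = P_x/P_y.
Solve for the ratio: y/x = [(5/2)·P_x/P_y]^(4).
With the ratio pinned down, the budget gives x* = M/(P_x + P_y·(y/x)) and y* = (y/x)·x*.
Numerically y/x = 155.494081, so x* = 62/(13.56 + 9.6·155.494081) = 0.0412 and y* = 155.494081·0.0412 = 6.4002.

y* = 6.4002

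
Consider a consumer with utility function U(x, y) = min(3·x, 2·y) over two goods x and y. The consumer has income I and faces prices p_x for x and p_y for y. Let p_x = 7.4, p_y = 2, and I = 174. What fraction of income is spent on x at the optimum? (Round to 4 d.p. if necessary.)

With perfect complements, no substitution: consume in ratio x:y = 2:3.
Budget: p_x·x + p_y·(3/2)·x = I, so (2·p_x + 3·p_y)·x = 2·I.
Demand: x*(p_x,p_y,I) = 2·I/(2·p_x + 3·p_y), y* = 3·I/(2·p_x + 3·p_y).
Here 2·7.4 + 3·2 = 20.8, giving x* = 16.7308 and y* = 25.0962.
Expenditure on x: 7.4·16.7308 = 123.8077; share = 0.7115.

share on x = 0.7115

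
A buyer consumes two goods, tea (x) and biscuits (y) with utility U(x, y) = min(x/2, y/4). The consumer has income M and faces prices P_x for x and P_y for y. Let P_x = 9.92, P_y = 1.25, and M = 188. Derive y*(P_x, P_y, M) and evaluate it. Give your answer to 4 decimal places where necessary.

y* = 30.2738

Leontief preferences: the optimum is at the kink where x/2 = y/4, i.e. y = 2·x.
Budget: P_x·x + P_y·2·x = M, so (2·P_x + 4·P_y)·x = 2·M.
Demand: x*(P_x,P_y,M) = 2·M/(2·P_x + 4·P_y), y* = 4·M/(2·P_x + 4·P_y).
Here 2·9.92 + 4·1.25 = 24.84, giving y* = 30.2738.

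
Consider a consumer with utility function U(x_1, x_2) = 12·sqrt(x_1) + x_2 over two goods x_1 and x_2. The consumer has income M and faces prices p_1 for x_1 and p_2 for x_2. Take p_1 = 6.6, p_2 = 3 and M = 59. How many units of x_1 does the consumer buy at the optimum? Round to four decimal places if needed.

x_1* = 7.438

MU_x_1 = 6/√x_1, MU_x_2 = 1. Tangency: 6/√x_1 = p_1/p_2.
Solve: √x_1 = 6·p_2/p_1, so x_1*(p_1,p_2) = (6·p_2/p_1)², and x_2* = (M − p_1·x_1*)/p_2.
Plugging in: x_1* = (6·3/6.6)² = 7.438.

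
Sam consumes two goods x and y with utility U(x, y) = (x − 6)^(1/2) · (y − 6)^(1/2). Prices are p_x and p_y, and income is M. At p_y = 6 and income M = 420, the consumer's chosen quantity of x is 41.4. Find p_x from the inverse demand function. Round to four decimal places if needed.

This is Cobb-Douglas in (x−6, y−6): tangency gives 0.5·p_y·(y−6) = 0.5·p_x·(x−6).
After buying the subsistence bundle (6, 6), a share 0.5 of the remaining income goes to x: x* = 6 + 0.5·(M − 6p_x − 6p_y)/p_x.
Set x* = 41.4 in the demand function and solve for p_x: p_x = 5.

p_x = 5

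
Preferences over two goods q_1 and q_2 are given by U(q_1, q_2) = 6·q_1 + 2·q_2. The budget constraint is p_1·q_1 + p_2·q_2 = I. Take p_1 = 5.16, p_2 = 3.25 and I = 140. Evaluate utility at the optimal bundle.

V = 162.7907

Perfect substitutes: compare marginal utility per dollar. 6/p_1 vs 2/p_2 → 1.1628 vs 0.6154.
q_1 gives more utility per dollar, so spend all income on q_1: q_1* = I/p_1, q_2* = 0.
Numerically: q_1* = 27.1318, q_2* = 0.
Utility at the optimum: U(27.1318, 0) = 162.7907.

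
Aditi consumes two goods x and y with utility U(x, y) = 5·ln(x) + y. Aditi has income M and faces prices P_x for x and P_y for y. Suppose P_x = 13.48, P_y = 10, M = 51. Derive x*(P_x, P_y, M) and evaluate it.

x* = 3.7092

At the given prices: x* = 5·10/13.48 = 3.7092.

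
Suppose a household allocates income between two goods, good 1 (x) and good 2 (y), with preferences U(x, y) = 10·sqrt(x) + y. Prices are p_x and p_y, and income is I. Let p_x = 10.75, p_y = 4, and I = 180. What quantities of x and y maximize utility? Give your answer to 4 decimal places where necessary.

Utility is quasi-linear in y; the FOC for x is 5/√x = p_x/p_y.
Solve: √x = 5·p_y/p_x, so x*(p_x,p_y) = (5·p_y/p_x)², and y* = (I − p_x·x*)/p_y.
Plugging in: x* = (5·4/10.75)² = 3.4613, y* = 35.6977.

x* = 3.4613, y* = 35.6977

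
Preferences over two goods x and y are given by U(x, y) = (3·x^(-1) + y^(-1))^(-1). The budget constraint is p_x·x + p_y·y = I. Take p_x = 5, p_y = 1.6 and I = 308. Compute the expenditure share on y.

From the CES first-order condition, 3·(y/x)^(2) = p_x/p_y.
Hence y/x = ((1/3)·p_x/p_y)^(1/(2)), i.e. raised to the 0.5 power.
With the ratio pinned down, the budget gives x* = I/(p_x + p_y·(y/x)) and y* = (y/x)·x*.
Numerically y/x = 1.020621, so x* = 308/(5 + 1.6·1.020621) = 46.4345 and y* = 1.020621·46.4345 = 47.3921.
Expenditure on y: 1.6·47.3921 = 75.8273; share = 0.2462.

share on y = 0.2462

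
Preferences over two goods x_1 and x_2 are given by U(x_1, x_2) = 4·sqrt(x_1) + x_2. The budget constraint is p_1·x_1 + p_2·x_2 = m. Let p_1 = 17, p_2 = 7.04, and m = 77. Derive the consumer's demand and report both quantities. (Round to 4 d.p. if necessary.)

x_1* = 0.686, x_2* = 9.281

Set MRS = p_1/p_2: 2·x_1^(−1/2) = p_1/p_2.
Solve: √x_1 = 2·p_2/p_1, so x_1*(p_1,p_2) = (2·p_2/p_1)², and x_2* = (m − p_1·x_1*)/p_2.
Plugging in: x_1* = (2·7.04/17)² = 0.686, x_2* = 9.281.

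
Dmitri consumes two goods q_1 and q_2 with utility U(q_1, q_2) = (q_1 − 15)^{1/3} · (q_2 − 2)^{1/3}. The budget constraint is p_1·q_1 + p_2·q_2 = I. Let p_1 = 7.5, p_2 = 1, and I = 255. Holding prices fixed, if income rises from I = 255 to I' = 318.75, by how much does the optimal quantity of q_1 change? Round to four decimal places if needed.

MRS = (q_2−2)/(q_1−15). Tangency with p_1/p_2 gives q_2−2 = (p_1/p_2)·(q_1−15).
Substituting into the budget: q_1* = 15 + 0.5·(I − 15·p_1 − 2·p_2)/p_1, and q_2* = 2 + 0.5·(…)/p_2.
Discretionary income = 255 − 15·7.5 − 2·1 = 140.5; q_1* = 15 + 0.5·140.5/7.5 = 24.3667.
At I' = 318.75: q_1* = 28.6167. Change: 28.6167 − 24.3667 = 4.25.

Δq_1* = 4.25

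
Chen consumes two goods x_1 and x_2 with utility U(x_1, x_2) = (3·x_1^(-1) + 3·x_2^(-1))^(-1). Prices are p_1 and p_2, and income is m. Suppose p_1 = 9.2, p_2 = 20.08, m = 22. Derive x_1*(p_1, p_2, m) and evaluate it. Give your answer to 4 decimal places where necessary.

From the CES first-order condition, (x_2/x_1)^(2) = p_1/p_2.
Hence x_2/x_1 = (p_1/p_2)^(1/(2)), i.e. raised to the 0.5 power.
Substitute x_2 = (x_2/x_1)·x_1 into the budget: x_1* = m/(p_1 + p_2·(x_2/x_1)).
Numerically x_2/x_1 = 0.676881, so x_1* = 22/(9.2 + 20.08·0.676881) = 0.9653.

x_1* = 0.9653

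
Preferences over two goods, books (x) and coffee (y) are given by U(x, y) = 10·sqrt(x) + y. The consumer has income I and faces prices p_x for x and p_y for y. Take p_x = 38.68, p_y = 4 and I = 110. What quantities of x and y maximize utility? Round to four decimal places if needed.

x* = 0.2674, y* = 24.9147

Utility is quasi-linear in y; the FOC for x is 5/√x = p_x/p_y.
Solve: √x = 5·p_y/p_x, so x*(p_x,p_y) = (5·p_y/p_x)², and y* = (I − p_x·x*)/p_y.
Plugging in: x* = (5·4/38.68)² = 0.2674, y* = 24.9147.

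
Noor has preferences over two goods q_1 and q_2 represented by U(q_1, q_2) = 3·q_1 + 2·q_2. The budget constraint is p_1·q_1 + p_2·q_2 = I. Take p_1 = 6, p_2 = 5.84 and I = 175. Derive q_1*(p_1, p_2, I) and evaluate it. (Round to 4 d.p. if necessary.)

q_1* = 29.1667

Linear utility — the consumer picks whichever good has higher MU/price: 3/6 = 0.5 vs 2/5.84 = 0.3425.
q_1 gives more utility per dollar, so spend all income on q_1: q_1* = I/p_1, q_2* = 0.
Numerically: q_1* = 29.1667, q_2* = 0.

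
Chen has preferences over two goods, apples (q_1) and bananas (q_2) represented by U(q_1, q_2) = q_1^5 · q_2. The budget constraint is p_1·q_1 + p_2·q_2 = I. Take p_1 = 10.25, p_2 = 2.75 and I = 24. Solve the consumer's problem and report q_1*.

The MRS is 5·q_2/q_1. Set MRS = p_1/p_2.
So 5·p_2·q_2 = p_1·q_1; combined with the budget, a share 5/6 of income goes to q_1.
Demand: q_1*(p_1,p_2,I) = 5/6·I/p_1 and q_2* = 1/6·I/p_2.
At p_1=10.25, p_2=2.75, I=24: q_1* = 5/6·24/10.25 = 1.9512.

q_1* = 1.9512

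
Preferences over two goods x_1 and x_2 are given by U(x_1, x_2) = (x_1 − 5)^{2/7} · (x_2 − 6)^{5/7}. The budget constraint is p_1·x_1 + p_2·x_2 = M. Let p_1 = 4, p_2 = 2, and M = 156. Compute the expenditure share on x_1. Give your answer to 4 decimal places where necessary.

MRS = (2/5)·(x_2−6)/(x_1−5). Tangency with p_1/p_2 gives x_2−6 = (5/2)·(p_1/p_2)·(x_1−5).
After buying the subsistence bundle (5, 6), a share 2/7 of the remaining income goes to x_1: x_1* = 5 + 2/7·(M − 5p_1 − 6p_2)/p_1.
Discretionary income = 156 − 5·4 − 6·2 = 124; x_1* = 5 + 2/7·124/4 = 13.8571; x_2* = 6 + 5/7·124/2 = 50.2857.
Expenditure on x_1: 4·13.8571 = 55.4286; share = 0.3553.

share on x_1 = 0.3553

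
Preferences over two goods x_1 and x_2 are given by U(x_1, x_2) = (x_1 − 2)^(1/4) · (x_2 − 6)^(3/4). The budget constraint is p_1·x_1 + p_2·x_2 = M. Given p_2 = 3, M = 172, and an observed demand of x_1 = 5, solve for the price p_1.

This is Cobb-Douglas in (x_1−2, x_2−6): tangency gives 0.25·p_2·(x_2−6) = 0.75·p_1·(x_1−2).
Substituting into the budget: x_1* = 2 + 0.25·(M − 2·p_1 − 6·p_2)/p_1, and x_2* = 6 + 0.75·(…)/p_2.
Set x_1* = 5 in the demand function and solve for p_1: p_1 = 11.

p_1 = 11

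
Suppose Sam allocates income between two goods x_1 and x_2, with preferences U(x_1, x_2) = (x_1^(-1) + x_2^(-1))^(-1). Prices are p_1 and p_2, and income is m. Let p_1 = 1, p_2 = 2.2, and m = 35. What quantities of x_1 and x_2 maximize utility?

x_1* = 14.0945, x_2* = 9.5025

MU_x_1 ∝ x_1^(-2), MU_x_2 ∝ x_2^(-2), so MRS = (x_2/x_1)^(2) = p_1/p_2.
Hence x_2/x_1 = (p_1/p_2)^(1/(2)), i.e. raised to the 0.5 power.
Substitute x_2 = (x_2/x_1)·x_1 into the budget: x_1* = m/(p_1 + p_2·(x_2/x_1)).
Numerically x_2/x_1 = 0.6742, so x_1* = 35/(1 + 2.2·0.6742) = 14.0945 and x_2* = 0.6742·14.0945 = 9.5025.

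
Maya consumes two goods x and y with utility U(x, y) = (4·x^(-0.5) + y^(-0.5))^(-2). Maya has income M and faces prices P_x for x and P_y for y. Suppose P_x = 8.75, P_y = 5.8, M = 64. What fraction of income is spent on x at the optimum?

Numerically y/x = 0.522011, so x* = 64/(8.75 + 5.8·0.522011) = 5.434 and y* = 0.522011·5.434 = 2.8366.
Expenditure on x: 8.75·5.434 = 47.5476; share = 0.7429.

share on x = 0.7429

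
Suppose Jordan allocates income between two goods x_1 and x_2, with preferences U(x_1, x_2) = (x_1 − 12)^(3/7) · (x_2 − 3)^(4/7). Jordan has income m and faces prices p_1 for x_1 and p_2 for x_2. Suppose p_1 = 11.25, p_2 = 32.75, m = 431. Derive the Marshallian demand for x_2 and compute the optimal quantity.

MRS = (3/4)·(x_2−3)/(x_1−12). Tangency with p_1/p_2 gives x_2−3 = (4/3)·(p_1/p_2)·(x_1−12).
After buying the subsistence bundle (12, 3), a share 3/7 of the remaining income goes to x_1: x_1* = 12 + 3/7·(m − 12p_1 − 3p_2)/p_1.
Discretionary income = 431 − 12·11.25 − 3·32.75 = 197.75; x_2* = 3 + 4/7·197.75/32.75 = 6.4504.

x_2* = 6.4504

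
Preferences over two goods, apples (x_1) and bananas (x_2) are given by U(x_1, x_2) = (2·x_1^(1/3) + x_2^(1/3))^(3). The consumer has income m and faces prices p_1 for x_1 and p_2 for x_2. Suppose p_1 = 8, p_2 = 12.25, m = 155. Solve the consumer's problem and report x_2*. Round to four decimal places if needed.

x_2* = 2.8118

MRS = MU_x_1/MU_x_2 = 2·(x_2/x_1)^(2/3). Set equal to p_1/p_2.
Solve for the ratio: x_2/x_1 = [(1/2)·p_1/p_2]^(1.5).
Substitute x_2 = (x_2/x_1)·x_1 into the budget: x_1* = m/(p_1 + p_2·(x_2/x_1)).
Numerically x_2/x_1 = 0.186589, so x_1* = 155/(8 + 12.25·0.186589) = 15.0694 and x_2* = 0.186589·15.0694 = 2.8118.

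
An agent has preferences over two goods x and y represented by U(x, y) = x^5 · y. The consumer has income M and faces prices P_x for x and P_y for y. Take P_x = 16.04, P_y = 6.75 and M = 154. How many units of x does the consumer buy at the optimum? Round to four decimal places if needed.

x* = 8.0008

MU_x/MU_y = (5·y)/(x); tangency sets this equal to P_x/P_y.
So 5·P_y·y = P_x·x; combined with the budget, a share 5/6 of income goes to x.
Demand: x*(P_x,P_y,M) = 5/6·M/P_x and y* = 1/6·M/P_y.
At P_x=16.04, P_y=6.75, M=154: x* = 5/6·154/16.04 = 8.0008.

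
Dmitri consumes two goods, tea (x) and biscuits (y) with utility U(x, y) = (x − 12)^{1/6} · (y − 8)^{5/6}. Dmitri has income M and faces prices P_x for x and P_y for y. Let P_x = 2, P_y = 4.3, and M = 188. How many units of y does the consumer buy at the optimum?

MRS = (1/5)·(y−8)/(x−12). Tangency with P_x/P_y gives y−8 = 5·(P_x/P_y)·(x−12).
After buying the subsistence bundle (12, 8), a share 1/6 of the remaining income goes to x: x* = 12 + 1/6·(M − 12P_x − 8P_y)/P_x.
Discretionary income = 188 − 12·2 − 8·4.3 = 129.6; y* = 8 + 5/6·129.6/4.3 = 33.1163.

y* = 33.1163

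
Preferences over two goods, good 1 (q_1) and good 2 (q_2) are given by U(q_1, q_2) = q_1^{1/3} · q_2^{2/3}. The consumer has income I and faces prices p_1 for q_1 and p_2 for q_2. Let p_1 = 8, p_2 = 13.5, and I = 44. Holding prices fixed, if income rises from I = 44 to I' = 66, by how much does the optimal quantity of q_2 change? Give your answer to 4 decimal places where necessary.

Δq_2* = 1.0864

Tangency: MRS = (1/2)·q_2/q_1 = p_1/p_2.
So 1/3·p_2·q_2 = 2/3·p_1·q_1; combined with the budget, a share 1/3 of income goes to q_1.
Demand: q_1*(p_1,p_2,I) = 1/3·I/p_1 and q_2* = 2/3·I/p_2.
At p_1=8, p_2=13.5, I=44: q_2* = 2/3·44/13.5 = 2.1728.
At I' = 66: q_2* = 3.2593. Change: 3.2593 − 2.1728 = 1.0864.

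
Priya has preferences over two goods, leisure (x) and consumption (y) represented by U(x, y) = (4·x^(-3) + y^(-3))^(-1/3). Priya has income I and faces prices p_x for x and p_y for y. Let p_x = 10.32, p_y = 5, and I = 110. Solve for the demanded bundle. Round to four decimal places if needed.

x* = 7.5561, y* = 6.4042

MU_x ∝ 4·x^(-4), MU_y ∝ y^(-4), so MRS = 4·(y/x)^(4) = p_x/p_y.
Hence y/x = ((1/4)·p_x/p_y)^(1/(4)), i.e. raised to the 0.25 power.
Substitute y = (y/x)·x into the budget: x* = I/(p_x + p_y·(y/x)).
Numerically y/x = 0.847544, so x* = 110/(10.32 + 5·0.847544) = 7.5561 and y* = 0.847544·7.5561 = 6.4042.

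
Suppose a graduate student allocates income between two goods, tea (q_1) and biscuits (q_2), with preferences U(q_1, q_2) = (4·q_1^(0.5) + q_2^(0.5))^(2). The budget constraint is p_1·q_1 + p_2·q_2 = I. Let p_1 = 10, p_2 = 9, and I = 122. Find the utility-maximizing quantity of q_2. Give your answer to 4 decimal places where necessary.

MRS = MU_q_1/MU_q_2 = 4·(q_2/q_1)^(0.5). Set equal to p_1/p_2.
Hence q_2/q_1 = ((1/4)·p_1/p_2)^(1/(0.5)), i.e. raised to the 2 power.
Substitute q_2 = (q_2/q_1)·q_1 into the budget: q_1* = I/(p_1 + p_2·(q_2/q_1)).
Numerically q_2/q_1 = 0.07716, so q_1* = 122/(10 + 9·0.07716) = 11.4078 and q_2* = 0.07716·11.4078 = 0.8802.

q_2* = 0.8802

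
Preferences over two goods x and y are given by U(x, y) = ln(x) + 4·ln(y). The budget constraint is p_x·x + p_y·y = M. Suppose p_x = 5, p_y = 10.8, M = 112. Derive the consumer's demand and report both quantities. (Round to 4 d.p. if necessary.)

x* = 4.48, y* = 8.2963

Tangency: MRS = (1/4)·y/x = p_x/p_y.
Rearranging, p_y·y = 4·p_x·x. Substituting into the budget gives p_x·x·(1 + 4) = M.
Demand: x*(p_x,p_y,M) = 0.2·M/p_x and y* = 0.8·M/p_y.
At p_x=5, p_y=10.8, M=112: x* = 0.2·112/5 = 4.48, y* = 8.2963.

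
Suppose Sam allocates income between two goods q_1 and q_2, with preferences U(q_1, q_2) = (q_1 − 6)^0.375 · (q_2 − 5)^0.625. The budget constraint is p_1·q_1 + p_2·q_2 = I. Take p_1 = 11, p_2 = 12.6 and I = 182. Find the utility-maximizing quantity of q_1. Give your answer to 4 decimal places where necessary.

Let q_1' = q_1−6, q_2' = q_2−5. MRS = (3/5)·q_2'/q_1' = p_1/p_2.
Substituting into the budget: q_1* = 6 + 0.375·(I − 6·p_1 − 5·p_2)/p_1, and q_2* = 5 + 0.625·(…)/p_2.
Discretionary income = 182 − 6·11 − 5·12.6 = 53; q_1* = 6 + 0.375·53/11 = 7.8068.

q_1* = 7.8068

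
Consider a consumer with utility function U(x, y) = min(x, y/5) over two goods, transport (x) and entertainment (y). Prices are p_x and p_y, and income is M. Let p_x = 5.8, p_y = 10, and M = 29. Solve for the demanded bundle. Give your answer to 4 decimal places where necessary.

With perfect complements, no substitution: consume in ratio x:y = 1:5.
Budget: p_x·x + p_y·5·x = M, so (p_x + 5·p_y)·x = M.
Demand: x*(p_x,p_y,M) = M/(p_x + 5·p_y), y* = 5·M/(p_x + 5·p_y).
Here 5.8 + 5·10 = 55.8, giving x* = 0.5197 and y* = 2.5986.

x* = 0.5197, y* = 2.5986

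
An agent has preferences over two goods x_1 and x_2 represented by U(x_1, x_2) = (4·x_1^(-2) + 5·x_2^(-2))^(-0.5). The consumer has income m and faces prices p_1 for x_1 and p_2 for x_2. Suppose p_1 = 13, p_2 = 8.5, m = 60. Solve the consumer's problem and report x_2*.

From the CES first-order condition, (4/5)·(x_2/x_1)^(3) = p_1/p_2.
Hence x_2/x_1 = ((5/4)·p_1/p_2)^(1/(3)), i.e. raised to the 1/3 power.
With the ratio pinned down, the budget gives x_1* = m/(p_1 + p_2·(x_2/x_1)) and x_2* = (x_2/x_1)·x_1*.
Numerically x_2/x_1 = 1.241113, so x_1* = 60/(13 + 8.5·1.241113) = 2.5478 and x_2* = 1.241113·2.5478 = 3.1621.

x_2* = 3.1621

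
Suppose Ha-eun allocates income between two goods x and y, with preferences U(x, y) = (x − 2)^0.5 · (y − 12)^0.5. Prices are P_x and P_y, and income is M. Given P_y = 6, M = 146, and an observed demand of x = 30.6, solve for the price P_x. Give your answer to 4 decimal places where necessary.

P_x = 1.25

This is Cobb-Douglas in (x−2, y−12): tangency gives 0.5·P_y·(y−12) = 0.5·P_x·(x−2).
Substituting into the budget: x* = 2 + 0.5·(M − 2·P_x − 12·P_y)/P_x, and y* = 12 + 0.5·(…)/P_y.
Set x* = 30.6 in the demand function and solve for P_x: P_x = 1.25.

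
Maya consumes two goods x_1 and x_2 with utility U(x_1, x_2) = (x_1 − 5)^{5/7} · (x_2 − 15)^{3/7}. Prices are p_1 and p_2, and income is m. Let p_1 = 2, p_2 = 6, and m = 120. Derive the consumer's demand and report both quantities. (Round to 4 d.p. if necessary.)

x_1* = 11.25, x_2* = 16.25

MRS = (5/3)·(x_2−15)/(x_1−5). Tangency with p_1/p_2 gives x_2−15 = (3/5)·(p_1/p_2)·(x_1−5).
Substituting into the budget: x_1* = 5 + 0.625·(m − 5·p_1 − 15·p_2)/p_1, and x_2* = 15 + 0.375·(…)/p_2.
Discretionary income = 120 − 5·2 − 15·6 = 20; x_1* = 5 + 0.625·20/2 = 11.25; x_2* = 15 + 0.375·20/6 = 16.25.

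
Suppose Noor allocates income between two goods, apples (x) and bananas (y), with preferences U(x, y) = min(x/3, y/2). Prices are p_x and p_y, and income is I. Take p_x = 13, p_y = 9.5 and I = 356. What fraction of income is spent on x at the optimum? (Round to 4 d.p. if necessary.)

share on x = 0.6724

Leontief preferences: the optimum is at the kink where x/3 = y/2, i.e. y = (2/3)·x.
Budget: p_x·x + p_y·(2/3)·x = I, so (3·p_x + 2·p_y)·x = 3·I.
Demand: x*(p_x,p_y,I) = 3·I/(3·p_x + 2·p_y), y* = 2·I/(3·p_x + 2·p_y).
Here 3·13 + 2·9.5 = 58, giving x* = 18.4138 and y* = 12.2759.
Expenditure on x: 13·18.4138 = 239.3793; share = 0.6724.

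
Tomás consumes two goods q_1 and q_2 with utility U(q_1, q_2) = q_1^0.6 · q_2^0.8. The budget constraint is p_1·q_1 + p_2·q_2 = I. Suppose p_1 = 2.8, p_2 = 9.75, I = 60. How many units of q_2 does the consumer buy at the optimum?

q_2* = 3.5165

Demand: q_1*(p_1,p_2,I) = 3/7·I/p_1 and q_2* = 4/7·I/p_2.
At p_1=2.8, p_2=9.75, I=60: q_2* = 4/7·60/9.75 = 3.5165.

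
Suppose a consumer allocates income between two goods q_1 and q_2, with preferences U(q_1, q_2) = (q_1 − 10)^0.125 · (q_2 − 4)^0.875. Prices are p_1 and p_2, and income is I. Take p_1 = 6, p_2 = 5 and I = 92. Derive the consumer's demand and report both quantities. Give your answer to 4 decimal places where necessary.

q_1* = 10.25, q_2* = 6.1

This is Cobb-Douglas in (q_1−10, q_2−4): tangency gives 0.125·p_2·(q_2−4) = 0.875·p_1·(q_1−10).
After buying the subsistence bundle (10, 4), a share 0.125 of the remaining income goes to q_1: q_1* = 10 + 0.125·(I − 10p_1 − 4p_2)/p_1.
Discretionary income = 92 − 10·6 − 4·5 = 12; q_1* = 10 + 0.125·12/6 = 10.25; q_2* = 4 + 0.875·12/5 = 6.1.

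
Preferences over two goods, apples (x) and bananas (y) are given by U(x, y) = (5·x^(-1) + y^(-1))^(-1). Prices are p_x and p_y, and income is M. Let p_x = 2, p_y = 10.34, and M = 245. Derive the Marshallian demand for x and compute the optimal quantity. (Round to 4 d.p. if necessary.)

MU_x ∝ 5·x^(-2), MU_y ∝ y^(-2), so MRS = 5·(y/x)^(2) = p_x/p_y.
Solve for the ratio: y/x = [(1/5)·p_x/p_y]^(0.5).
With the ratio pinned down, the budget gives x* = M/(p_x + p_y·(y/x)) and y* = (y/x)·x*.
Numerically y/x = 0.196684, so x* = 245/(2 + 10.34·0.196684) = 60.738.

x* = 60.738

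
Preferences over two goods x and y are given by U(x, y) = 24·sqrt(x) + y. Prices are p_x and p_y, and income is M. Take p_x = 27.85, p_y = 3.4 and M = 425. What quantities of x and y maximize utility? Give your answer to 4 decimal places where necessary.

x* = 2.1462, y* = 107.4201

Set MRS = p_x/p_y: 12·x^(−1/2) = p_x/p_y.
Thus x* = (12·p_y/p_x)² — independent of M — with the rest of income spent on y.
Plugging in: x* = (12·3.4/27.85)² = 2.1462, y* = 107.4201.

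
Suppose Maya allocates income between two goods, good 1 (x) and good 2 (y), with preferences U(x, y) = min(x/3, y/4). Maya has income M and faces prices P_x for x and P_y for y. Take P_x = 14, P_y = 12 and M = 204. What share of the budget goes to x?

share on x = 0.4667

With perfect complements, no substitution: consume in ratio x:y = 3:4.
Budget: P_x·x + P_y·(4/3)·x = M, so (3·P_x + 4·P_y)·x = 3·M.
Demand: x*(P_x,P_y,M) = 3·M/(3·P_x + 4·P_y), y* = 4·M/(3·P_x + 4·P_y).
Here 3·14 + 4·12 = 90, giving x* = 6.8 and y* = 9.0667.
Expenditure on x: 14·6.8 = 95.2; share = 0.4667.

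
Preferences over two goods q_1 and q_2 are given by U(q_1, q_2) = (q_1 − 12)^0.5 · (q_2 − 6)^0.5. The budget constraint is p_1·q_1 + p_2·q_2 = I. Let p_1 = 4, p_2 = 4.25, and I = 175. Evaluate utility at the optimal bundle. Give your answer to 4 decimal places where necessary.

Let q_1' = q_1−12, q_2' = q_2−6. MRS = q_2'/q_1' = p_1/p_2.
Substituting into the budget: q_1* = 12 + 0.5·(I − 12·p_1 − 6·p_2)/p_1, and q_2* = 6 + 0.5·(…)/p_2.
Discretionary income = 175 − 12·4 − 6·4.25 = 101.5; q_1* = 12 + 0.5·101.5/4 = 24.6875; q_2* = 6 + 0.5·101.5/4.25 = 17.9412.
Utility at the optimum: U(24.6875, 17.9412) = 12.3087.

V = 12.3087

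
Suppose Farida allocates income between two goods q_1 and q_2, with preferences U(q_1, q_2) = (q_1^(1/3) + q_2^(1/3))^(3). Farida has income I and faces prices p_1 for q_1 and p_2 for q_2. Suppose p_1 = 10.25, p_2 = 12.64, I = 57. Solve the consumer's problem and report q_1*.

From the CES first-order condition, (q_2/q_1)^(2/3) = p_1/p_2.
Solve for the ratio: q_2/q_1 = [p_1/p_2]^(1.5).
Substitute q_2 = (q_2/q_1)·q_1 into the budget: q_1* = I/(p_1 + p_2·(q_2/q_1)).
Numerically q_2/q_1 = 0.730239, so q_1* = 57/(10.25 + 12.64·0.730239) = 2.926.

q_1* = 2.926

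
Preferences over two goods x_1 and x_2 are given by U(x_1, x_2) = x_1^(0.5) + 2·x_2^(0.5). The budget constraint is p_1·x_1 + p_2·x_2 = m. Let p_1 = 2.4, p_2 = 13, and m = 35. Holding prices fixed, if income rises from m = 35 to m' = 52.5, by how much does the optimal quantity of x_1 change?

Δx_1* = 4.1943

Numerically x_2/x_1 = 0.136331, so x_1* = 35/(2.4 + 13·0.136331) = 8.3886.
At m' = 52.5: x_1* = 12.583. Change: 12.583 − 8.3886 = 4.1943.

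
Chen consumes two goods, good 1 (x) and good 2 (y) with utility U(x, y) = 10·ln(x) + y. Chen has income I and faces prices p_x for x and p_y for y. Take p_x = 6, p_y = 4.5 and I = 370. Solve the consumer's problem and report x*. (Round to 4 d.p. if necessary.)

MU_x = 10/x, MU_y = 1. Tangency: 10/x = p_x/p_y.
So x*(p_x,p_y) = 10·p_y/p_x, independent of income; and y* = (I − 10·p_y)/p_y.
At the given prices: x* = 10·4.5/6 = 7.5.

x* = 7.5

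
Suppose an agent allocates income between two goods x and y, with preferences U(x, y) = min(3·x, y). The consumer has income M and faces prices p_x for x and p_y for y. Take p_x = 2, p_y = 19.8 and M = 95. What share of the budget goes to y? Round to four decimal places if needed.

Leontief preferences: the optimum is at the kink where x/1 = y/3, i.e. y = 3·x.
Budget: p_x·x + p_y·3·x = M, so (p_x + 3·p_y)·x = M.
Demand: x*(p_x,p_y,M) = M/(p_x + 3·p_y), y* = 3·M/(p_x + 3·p_y).
Here 2 + 3·19.8 = 61.4, giving x* = 1.5472 and y* = 4.6417.
Expenditure on y: 19.8·4.6417 = 91.9055; share = 0.9674.

share on y = 0.9674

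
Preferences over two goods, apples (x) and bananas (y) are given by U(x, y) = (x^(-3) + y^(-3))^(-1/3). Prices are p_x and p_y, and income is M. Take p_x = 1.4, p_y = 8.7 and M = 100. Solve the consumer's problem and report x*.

x* = 14.4713

MU_x ∝ x^(-4), MU_y ∝ y^(-4), so MRS = (y/x)^(4) = p_x/p_y.
Solve for the ratio: y/x = [p_x/p_y]^(0.25).
Substitute y = (y/x)·x into the budget: x* = M/(p_x + p_y·(y/x)).
Numerically y/x = 0.633362, so x* = 100/(1.4 + 8.7·0.633362) = 14.4713.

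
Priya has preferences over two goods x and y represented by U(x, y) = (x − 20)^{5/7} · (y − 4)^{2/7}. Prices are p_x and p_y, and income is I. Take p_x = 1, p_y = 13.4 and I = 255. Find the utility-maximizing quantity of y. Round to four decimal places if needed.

y* = 7.8678

After buying the subsistence bundle (20, 4), a share 5/7 of the remaining income goes to x: x* = 20 + 5/7·(I − 20p_x − 4p_y)/p_x.
Discretionary income = 255 − 20·1 − 4·13.4 = 181.4; y* = 4 + 2/7·181.4/13.4 = 7.8678.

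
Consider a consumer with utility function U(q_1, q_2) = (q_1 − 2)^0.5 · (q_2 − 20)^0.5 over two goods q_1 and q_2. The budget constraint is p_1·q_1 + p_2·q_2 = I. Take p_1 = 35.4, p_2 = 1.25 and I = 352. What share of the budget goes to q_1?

share on q_1 = 0.5651

After buying the subsistence bundle (2, 20), a share 0.5 of the remaining income goes to q_1: q_1* = 2 + 0.5·(I − 2p_1 − 20p_2)/p_1.
Discretionary income = 352 − 2·35.4 − 20·1.25 = 256.2; q_1* = 2 + 0.5·256.2/35.4 = 5.6186; q_2* = 20 + 0.5·256.2/1.25 = 122.48.
Expenditure on q_1: 35.4·5.6186 = 198.9; share = 0.5651.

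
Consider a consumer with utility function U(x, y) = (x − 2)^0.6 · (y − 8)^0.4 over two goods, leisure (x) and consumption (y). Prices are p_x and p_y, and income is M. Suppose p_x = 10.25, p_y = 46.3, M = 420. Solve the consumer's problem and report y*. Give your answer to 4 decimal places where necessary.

y* = 8.2514

This is Cobb-Douglas in (x−2, y−8): tangency gives 0.6·p_y·(y−8) = 0.4·p_x·(x−2).
After buying the subsistence bundle (2, 8), a share 0.6 of the remaining income goes to x: x* = 2 + 0.6·(M − 2p_x − 8p_y)/p_x.
Discretionary income = 420 − 2·10.25 − 8·46.3 = 29.1; y* = 8 + 0.4·29.1/46.3 = 8.2514.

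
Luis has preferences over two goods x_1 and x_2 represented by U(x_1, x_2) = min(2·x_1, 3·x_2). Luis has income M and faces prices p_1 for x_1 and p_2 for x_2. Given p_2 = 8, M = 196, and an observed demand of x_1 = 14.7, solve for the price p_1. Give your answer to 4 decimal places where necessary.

Leontief preferences: the optimum is at the kink where x_1/3 = x_2/2, i.e. x_2 = (2/3)·x_1.
Budget: p_1·x_1 + p_2·(2/3)·x_1 = M, so (3·p_1 + 2·p_2)·x_1 = 3·M.
Demand: x_1*(p_1,p_2,M) = 3·M/(3·p_1 + 2·p_2), x_2* = 2·M/(3·p_1 + 2·p_2).
Set x_1* = 14.7 in the demand function and solve for p_1: p_1 = 8.

p_1 = 8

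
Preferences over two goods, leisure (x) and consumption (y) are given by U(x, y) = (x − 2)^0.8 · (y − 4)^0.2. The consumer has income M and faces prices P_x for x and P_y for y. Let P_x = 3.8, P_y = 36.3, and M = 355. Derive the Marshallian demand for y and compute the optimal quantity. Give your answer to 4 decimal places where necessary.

y* = 5.114

Let x' = x−2, y' = y−4. MRS = 4·y'/x' = P_x/P_y.
Substituting into the budget: x* = 2 + 0.8·(M − 2·P_x − 4·P_y)/P_x, and y* = 4 + 0.2·(…)/P_y.
Discretionary income = 355 − 2·3.8 − 4·36.3 = 202.2; y* = 4 + 0.2·202.2/36.3 = 5.114.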